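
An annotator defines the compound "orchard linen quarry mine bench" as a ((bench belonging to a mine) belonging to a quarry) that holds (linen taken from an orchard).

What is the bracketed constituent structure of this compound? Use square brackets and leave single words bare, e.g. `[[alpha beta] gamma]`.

The outermost head in the paraphrase is "bench" (specifically "quarry mine bench"), modified by "orchard linen".
"orchard linen" → head "linen", modifier "orchard".
"quarry mine bench" → head "bench" (specifically "mine bench"), modifier "quarry".
"mine bench" → head "bench", modifier "mine".
So the structure is [[orchard linen] [quarry [mine bench]]].

[[orchard linen] [quarry [mine bench]]]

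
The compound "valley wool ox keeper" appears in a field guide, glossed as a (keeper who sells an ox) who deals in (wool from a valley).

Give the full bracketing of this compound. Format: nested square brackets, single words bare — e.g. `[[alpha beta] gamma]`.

The outermost head in the paraphrase is "keeper" (specifically "ox keeper"), modified by "valley wool".
"valley wool" → head "wool", modifier "valley".
"ox keeper" → head "keeper", modifier "ox".
So the structure is [[valley wool] [ox keeper]].

[[valley wool] [ox keeper]]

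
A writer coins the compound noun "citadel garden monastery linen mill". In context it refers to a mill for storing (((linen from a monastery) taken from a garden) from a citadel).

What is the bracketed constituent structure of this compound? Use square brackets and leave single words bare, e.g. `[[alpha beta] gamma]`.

[[citadel [garden [monastery linen]]] mill]

Whole compound: head "mill", modifier "citadel garden monastery linen".
Inside "citadel garden monastery linen": head "linen" (specifically "garden monastery linen"), modifier "citadel".
Inside "garden monastery linen": head "linen" (specifically "monastery linen"), modifier "garden".
Inside "monastery linen": head "linen", modifier "monastery".
Assembled: [[citadel [garden [monastery linen]]] mill].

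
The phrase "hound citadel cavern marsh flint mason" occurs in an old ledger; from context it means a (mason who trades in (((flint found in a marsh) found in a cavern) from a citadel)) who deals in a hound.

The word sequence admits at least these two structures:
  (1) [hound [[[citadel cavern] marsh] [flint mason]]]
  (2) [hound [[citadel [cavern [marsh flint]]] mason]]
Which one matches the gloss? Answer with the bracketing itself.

The paraphrase's head is the "mason" part ("citadel cavern marsh flint mason"); its modifier is "hound".
That top-level split, carried through the inner groups, gives [hound [[citadel [cavern [marsh flint]]] mason]].

[hound [[citadel [cavern [marsh flint]]] mason]]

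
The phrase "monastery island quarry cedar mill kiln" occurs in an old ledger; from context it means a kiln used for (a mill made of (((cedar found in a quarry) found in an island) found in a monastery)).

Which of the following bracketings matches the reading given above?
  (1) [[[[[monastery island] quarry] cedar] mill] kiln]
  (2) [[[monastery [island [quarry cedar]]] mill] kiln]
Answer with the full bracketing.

The paraphrase's head is the "kiln" part ("kiln"); its modifier is "monastery island quarry cedar mill".
That top-level split, carried through the inner groups, gives [[[monastery [island [quarry cedar]]] mill] kiln].

[[[monastery [island [quarry cedar]]] mill] kiln]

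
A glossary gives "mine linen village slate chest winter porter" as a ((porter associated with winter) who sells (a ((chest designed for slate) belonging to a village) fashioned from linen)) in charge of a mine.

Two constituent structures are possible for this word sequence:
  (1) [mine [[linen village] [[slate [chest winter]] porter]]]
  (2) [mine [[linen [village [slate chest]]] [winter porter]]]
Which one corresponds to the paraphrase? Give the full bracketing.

[mine [[linen [village [slate chest]]] [winter porter]]]

The paraphrase's head is the "porter" part ("linen village slate chest winter porter"); its modifier is "mine".
That top-level split, carried through the inner groups, gives [mine [[linen [village [slate chest]]] [winter porter]]].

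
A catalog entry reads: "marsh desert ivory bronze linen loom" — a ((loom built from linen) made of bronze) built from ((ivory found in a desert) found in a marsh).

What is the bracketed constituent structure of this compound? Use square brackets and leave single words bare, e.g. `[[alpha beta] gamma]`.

[[marsh [desert ivory]] [bronze [linen loom]]]

At the top level: head "loom" (specifically "bronze linen loom"); modifier "marsh desert ivory".
"marsh desert ivory" → head "ivory" (specifically "desert ivory"), modifier "marsh".
"desert ivory" → head "ivory", modifier "desert".
"bronze linen loom" → head "loom" (specifically "linen loom"), modifier "bronze".
"linen loom" → head "loom", modifier "linen".
Assembled: [[marsh [desert ivory]] [bronze [linen loom]]].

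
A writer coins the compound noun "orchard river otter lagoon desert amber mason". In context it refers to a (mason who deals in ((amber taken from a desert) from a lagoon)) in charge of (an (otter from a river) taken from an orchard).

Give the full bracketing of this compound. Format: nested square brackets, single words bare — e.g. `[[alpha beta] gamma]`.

[[orchard [river otter]] [[lagoon [desert amber]] mason]]

The outermost head in the paraphrase is "mason" (specifically "lagoon desert amber mason"), modified by "orchard river otter".
Inside "orchard river otter": head "otter" (specifically "river otter"), modifier "orchard".
Inside "river otter": head "otter", modifier "river".
Inside "lagoon desert amber mason": head "mason", modifier "lagoon desert amber".
Inside "lagoon desert amber": head "amber" (specifically "desert amber"), modifier "lagoon".
Inside "desert amber": head "amber", modifier "desert".
Putting it together: [[orchard [river otter]] [[lagoon [desert amber]] mason]].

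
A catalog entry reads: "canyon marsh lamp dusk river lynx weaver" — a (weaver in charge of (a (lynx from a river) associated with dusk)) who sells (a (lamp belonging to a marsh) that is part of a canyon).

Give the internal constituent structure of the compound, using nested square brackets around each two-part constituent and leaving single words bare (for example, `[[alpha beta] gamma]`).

[[canyon [marsh lamp]] [[dusk [river lynx]] weaver]]

At the top level: head "weaver" (specifically "dusk river lynx weaver"); modifier "canyon marsh lamp".
"canyon marsh lamp" → head "lamp" (specifically "marsh lamp"), modifier "canyon".
"marsh lamp" → head "lamp", modifier "marsh".
"dusk river lynx weaver" → head "weaver", modifier "dusk river lynx".
"dusk river lynx" → head "lynx" (specifically "river lynx"), modifier "dusk".
"river lynx" → head "lynx", modifier "river".
Assembled: [[canyon [marsh lamp]] [[dusk [river lynx]] weaver]].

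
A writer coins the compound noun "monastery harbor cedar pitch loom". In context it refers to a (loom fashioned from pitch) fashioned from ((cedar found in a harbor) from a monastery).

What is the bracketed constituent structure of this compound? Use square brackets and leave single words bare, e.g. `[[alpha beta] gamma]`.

[[monastery [harbor cedar]] [pitch loom]]

The outermost head in the paraphrase is "loom" (specifically "pitch loom"), modified by "monastery harbor cedar".
"monastery harbor cedar" → head "cedar" (specifically "harbor cedar"), modifier "monastery".
"harbor cedar" → head "cedar", modifier "harbor".
"pitch loom" → head "loom", modifier "pitch".
Putting it together: [[monastery [harbor cedar]] [pitch loom]].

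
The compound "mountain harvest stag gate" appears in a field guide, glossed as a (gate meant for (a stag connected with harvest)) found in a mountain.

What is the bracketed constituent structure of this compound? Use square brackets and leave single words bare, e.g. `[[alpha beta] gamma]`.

Overall it is a kind of gate (specifically "harvest stag gate"); the modifier is "mountain".
Within "harvest stag gate", the head is "gate" and the modifier is "harvest stag".
Within "harvest stag", the head is "stag" and the modifier is "harvest".
So the structure is [mountain [[harvest stag] gate]].

[mountain [[harvest stag] gate]]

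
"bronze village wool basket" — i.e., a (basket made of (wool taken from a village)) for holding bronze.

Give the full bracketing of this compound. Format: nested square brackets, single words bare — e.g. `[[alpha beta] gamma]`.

[bronze [[village wool] basket]]

Overall it is a kind of basket (specifically "village wool basket"); the modifier is "bronze".
"village wool basket" → head "basket", modifier "village wool".
"village wool" → head "wool", modifier "village".
Putting it together: [bronze [[village wool] basket]].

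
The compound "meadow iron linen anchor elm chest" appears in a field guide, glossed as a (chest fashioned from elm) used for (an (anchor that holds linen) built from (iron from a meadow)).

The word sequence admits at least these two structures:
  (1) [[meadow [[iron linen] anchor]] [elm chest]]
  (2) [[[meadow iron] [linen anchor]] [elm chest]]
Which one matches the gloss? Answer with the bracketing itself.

[[[meadow iron] [linen anchor]] [elm chest]]

The paraphrase's head is the "chest" part ("elm chest"); its modifier is "meadow iron linen anchor".
That top-level split, carried through the inner groups, gives [[[meadow iron] [linen anchor]] [elm chest]].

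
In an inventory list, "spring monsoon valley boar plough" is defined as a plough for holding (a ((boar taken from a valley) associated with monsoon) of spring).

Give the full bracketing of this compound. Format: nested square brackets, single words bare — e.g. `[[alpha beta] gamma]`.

The outermost head in the paraphrase is "plough", modified by "spring monsoon valley boar".
"spring monsoon valley boar" → head "boar" (specifically "monsoon valley boar"), modifier "spring".
"monsoon valley boar" → head "boar" (specifically "valley boar"), modifier "monsoon".
"valley boar" → head "boar", modifier "valley".
Assembled: [[spring [monsoon [valley boar]]] plough].

[[spring [monsoon [valley boar]]] plough]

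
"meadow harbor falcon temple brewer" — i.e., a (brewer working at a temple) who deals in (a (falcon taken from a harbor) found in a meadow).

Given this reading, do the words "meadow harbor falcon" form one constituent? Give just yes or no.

yes

The paraphrase groups the words so that "meadow harbor falcon" is one unit: it corresponds to a single parenthesized sub-phrase.
The full structure is [[meadow [harbor falcon]] [temple brewer]], in which [meadow harbor falcon] is a constituent.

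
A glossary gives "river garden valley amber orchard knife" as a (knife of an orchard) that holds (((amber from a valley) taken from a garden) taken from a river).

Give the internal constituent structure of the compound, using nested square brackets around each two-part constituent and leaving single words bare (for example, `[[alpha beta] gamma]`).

The outermost head in the paraphrase is "knife" (specifically "orchard knife"), modified by "river garden valley amber".
Within "river garden valley amber", the head is "amber" (specifically "garden valley amber") and the modifier is "river".
Within "garden valley amber", the head is "amber" (specifically "valley amber") and the modifier is "garden".
Within "valley amber", the head is "amber" and the modifier is "valley".
Within "orchard knife", the head is "knife" and the modifier is "orchard".
So the structure is [[river [garden [valley amber]]] [orchard knife]].

[[river [garden [valley amber]]] [orchard knife]]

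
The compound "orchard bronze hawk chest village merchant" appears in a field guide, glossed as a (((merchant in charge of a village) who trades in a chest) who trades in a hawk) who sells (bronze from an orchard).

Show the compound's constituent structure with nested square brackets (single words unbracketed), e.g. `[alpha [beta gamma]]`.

The outermost head in the paraphrase is "merchant" (specifically "hawk chest village merchant"), modified by "orchard bronze".
Within "orchard bronze", the head is "bronze" and the modifier is "orchard".
Within "hawk chest village merchant", the head is "merchant" (specifically "chest village merchant") and the modifier is "hawk".
Within "chest village merchant", the head is "merchant" (specifically "village merchant") and the modifier is "chest".
Within "village merchant", the head is "merchant" and the modifier is "village".
So the structure is [[orchard bronze] [hawk [chest [village merchant]]]].

[[orchard bronze] [hawk [chest [village merchant]]]]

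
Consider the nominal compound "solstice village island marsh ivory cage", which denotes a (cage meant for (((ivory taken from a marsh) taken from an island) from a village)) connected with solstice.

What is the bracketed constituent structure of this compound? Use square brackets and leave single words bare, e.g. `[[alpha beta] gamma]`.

At the top level: head "cage" (specifically "village island marsh ivory cage"); modifier "solstice".
Inside "village island marsh ivory cage": head "cage", modifier "village island marsh ivory".
Inside "village island marsh ivory": head "ivory" (specifically "island marsh ivory"), modifier "village".
Inside "island marsh ivory": head "ivory" (specifically "marsh ivory"), modifier "island".
Inside "marsh ivory": head "ivory", modifier "marsh".
So the structure is [solstice [[village [island [marsh ivory]]] cage]].

[solstice [[village [island [marsh ivory]]] cage]]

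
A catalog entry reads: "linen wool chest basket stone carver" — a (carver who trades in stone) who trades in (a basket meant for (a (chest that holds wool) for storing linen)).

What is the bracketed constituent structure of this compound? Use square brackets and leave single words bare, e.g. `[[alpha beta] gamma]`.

[[[linen [wool chest]] basket] [stone carver]]

Overall it is a kind of carver (specifically "stone carver"); the modifier is "linen wool chest basket".
"linen wool chest basket" → head "basket", modifier "linen wool chest".
"linen wool chest" → head "chest" (specifically "wool chest"), modifier "linen".
"wool chest" → head "chest", modifier "wool".
"stone carver" → head "carver", modifier "stone".
Assembled: [[[linen [wool chest]] basket] [stone carver]].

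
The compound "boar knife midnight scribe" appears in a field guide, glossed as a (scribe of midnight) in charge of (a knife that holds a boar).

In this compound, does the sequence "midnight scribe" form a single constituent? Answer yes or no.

The paraphrase groups the words so that "midnight scribe" is one unit: it corresponds to a single parenthesized sub-phrase.
The full structure is [[boar knife] [midnight scribe]], in which [midnight scribe] is a constituent.

yes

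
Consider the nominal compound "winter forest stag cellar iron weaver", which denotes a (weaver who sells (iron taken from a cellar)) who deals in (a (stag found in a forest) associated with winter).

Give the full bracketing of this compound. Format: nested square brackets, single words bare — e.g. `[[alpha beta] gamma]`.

[[winter [forest stag]] [[cellar iron] weaver]]

The outermost head in the paraphrase is "weaver" (specifically "cellar iron weaver"), modified by "winter forest stag".
"winter forest stag" → head "stag" (specifically "forest stag"), modifier "winter".
"forest stag" → head "stag", modifier "forest".
"cellar iron weaver" → head "weaver", modifier "cellar iron".
"cellar iron" → head "iron", modifier "cellar".
So the structure is [[winter [forest stag]] [[cellar iron] weaver]].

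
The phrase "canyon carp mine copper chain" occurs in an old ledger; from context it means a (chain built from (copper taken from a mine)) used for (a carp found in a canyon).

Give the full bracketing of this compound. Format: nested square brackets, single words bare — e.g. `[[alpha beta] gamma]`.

[[canyon carp] [[mine copper] chain]]

Overall it is a kind of chain (specifically "mine copper chain"); the modifier is "canyon carp".
"canyon carp" → head "carp", modifier "canyon".
"mine copper chain" → head "chain", modifier "mine copper".
"mine copper" → head "copper", modifier "mine".
So the structure is [[canyon carp] [[mine copper] chain]].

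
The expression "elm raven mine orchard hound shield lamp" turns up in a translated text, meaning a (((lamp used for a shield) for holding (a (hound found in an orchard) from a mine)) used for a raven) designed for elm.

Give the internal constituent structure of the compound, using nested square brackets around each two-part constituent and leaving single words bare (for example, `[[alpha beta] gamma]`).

[elm [raven [[mine [orchard hound]] [shield lamp]]]]

Whole compound: head "lamp" (specifically "raven mine orchard hound shield lamp"), modifier "elm".
Within "raven mine orchard hound shield lamp", the head is "lamp" (specifically "mine orchard hound shield lamp") and the modifier is "raven".
Within "mine orchard hound shield lamp", the head is "lamp" (specifically "shield lamp") and the modifier is "mine orchard hound".
Within "mine orchard hound", the head is "hound" (specifically "orchard hound") and the modifier is "mine".
Within "orchard hound", the head is "hound" and the modifier is "orchard".
Within "shield lamp", the head is "lamp" and the modifier is "shield".
Assembled: [elm [raven [[mine [orchard hound]] [shield lamp]]]].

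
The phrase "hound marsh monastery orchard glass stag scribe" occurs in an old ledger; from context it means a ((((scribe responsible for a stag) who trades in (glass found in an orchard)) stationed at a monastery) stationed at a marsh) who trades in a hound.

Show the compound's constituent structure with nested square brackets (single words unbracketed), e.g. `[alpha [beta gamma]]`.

[hound [marsh [monastery [[orchard glass] [stag scribe]]]]]

The outermost head in the paraphrase is "scribe" (specifically "marsh monastery orchard glass stag scribe"), modified by "hound".
Within "marsh monastery orchard glass stag scribe", the head is "scribe" (specifically "monastery orchard glass stag scribe") and the modifier is "marsh".
Within "monastery orchard glass stag scribe", the head is "scribe" (specifically "orchard glass stag scribe") and the modifier is "monastery".
Within "orchard glass stag scribe", the head is "scribe" (specifically "stag scribe") and the modifier is "orchard glass".
Within "orchard glass", the head is "glass" and the modifier is "orchard".
Within "stag scribe", the head is "scribe" and the modifier is "stag".
Assembled: [hound [marsh [monastery [[orchard glass] [stag scribe]]]]].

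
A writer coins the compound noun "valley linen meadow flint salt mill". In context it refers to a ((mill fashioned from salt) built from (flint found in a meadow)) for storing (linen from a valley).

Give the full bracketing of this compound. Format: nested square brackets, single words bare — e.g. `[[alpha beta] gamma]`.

The outermost head in the paraphrase is "mill" (specifically "meadow flint salt mill"), modified by "valley linen".
"valley linen" → head "linen", modifier "valley".
"meadow flint salt mill" → head "mill" (specifically "salt mill"), modifier "meadow flint".
"meadow flint" → head "flint", modifier "meadow".
"salt mill" → head "mill", modifier "salt".
Putting it together: [[valley linen] [[meadow flint] [salt mill]]].

[[valley linen] [[meadow flint] [salt mill]]]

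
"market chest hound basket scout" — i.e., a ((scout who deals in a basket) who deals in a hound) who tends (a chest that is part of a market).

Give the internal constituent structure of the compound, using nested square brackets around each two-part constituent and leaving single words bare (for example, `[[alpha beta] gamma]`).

[[market chest] [hound [basket scout]]]

Whole compound: head "scout" (specifically "hound basket scout"), modifier "market chest".
"market chest" → head "chest", modifier "market".
"hound basket scout" → head "scout" (specifically "basket scout"), modifier "hound".
"basket scout" → head "scout", modifier "basket".
Putting it together: [[market chest] [hound [basket scout]]].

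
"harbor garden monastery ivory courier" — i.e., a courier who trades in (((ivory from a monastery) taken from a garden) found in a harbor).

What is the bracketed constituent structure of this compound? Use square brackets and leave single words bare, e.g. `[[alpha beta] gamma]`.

Whole compound: head "courier", modifier "harbor garden monastery ivory".
"harbor garden monastery ivory" → head "ivory" (specifically "garden monastery ivory"), modifier "harbor".
"garden monastery ivory" → head "ivory" (specifically "monastery ivory"), modifier "garden".
"monastery ivory" → head "ivory", modifier "monastery".
Putting it together: [[harbor [garden [monastery ivory]]] courier].

[[harbor [garden [monastery ivory]]] courier]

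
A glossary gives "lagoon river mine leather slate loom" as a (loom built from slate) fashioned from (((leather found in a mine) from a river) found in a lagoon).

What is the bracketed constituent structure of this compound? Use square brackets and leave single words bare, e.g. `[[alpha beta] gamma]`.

[[lagoon [river [mine leather]]] [slate loom]]

The outermost head in the paraphrase is "loom" (specifically "slate loom"), modified by "lagoon river mine leather".
Inside "lagoon river mine leather": head "leather" (specifically "river mine leather"), modifier "lagoon".
Inside "river mine leather": head "leather" (specifically "mine leather"), modifier "river".
Inside "mine leather": head "leather", modifier "mine".
Inside "slate loom": head "loom", modifier "slate".
So the structure is [[lagoon [river [mine leather]]] [slate loom]].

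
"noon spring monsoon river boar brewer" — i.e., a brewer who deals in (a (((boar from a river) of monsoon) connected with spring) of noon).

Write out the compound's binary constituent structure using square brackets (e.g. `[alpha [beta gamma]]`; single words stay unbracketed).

Whole compound: head "brewer", modifier "noon spring monsoon river boar".
Within "noon spring monsoon river boar", the head is "boar" (specifically "spring monsoon river boar") and the modifier is "noon".
Within "spring monsoon river boar", the head is "boar" (specifically "monsoon river boar") and the modifier is "spring".
Within "monsoon river boar", the head is "boar" (specifically "river boar") and the modifier is "monsoon".
Within "river boar", the head is "boar" and the modifier is "river".
Assembled: [[noon [spring [monsoon [river boar]]]] brewer].

[[noon [spring [monsoon [river boar]]]] brewer]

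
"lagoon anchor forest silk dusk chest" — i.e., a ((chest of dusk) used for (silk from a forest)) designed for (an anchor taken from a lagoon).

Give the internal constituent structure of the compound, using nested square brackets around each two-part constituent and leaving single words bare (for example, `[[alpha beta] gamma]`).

[[lagoon anchor] [[forest silk] [dusk chest]]]

The outermost head in the paraphrase is "chest" (specifically "forest silk dusk chest"), modified by "lagoon anchor".
Inside "lagoon anchor": head "anchor", modifier "lagoon".
Inside "forest silk dusk chest": head "chest" (specifically "dusk chest"), modifier "forest silk".
Inside "forest silk": head "silk", modifier "forest".
Inside "dusk chest": head "chest", modifier "dusk".
Assembled: [[lagoon anchor] [[forest silk] [dusk chest]]].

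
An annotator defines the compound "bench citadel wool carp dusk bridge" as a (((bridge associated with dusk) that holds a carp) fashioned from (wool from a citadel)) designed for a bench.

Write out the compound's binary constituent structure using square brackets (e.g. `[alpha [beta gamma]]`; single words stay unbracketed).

[bench [[citadel wool] [carp [dusk bridge]]]]

At the top level: head "bridge" (specifically "citadel wool carp dusk bridge"); modifier "bench".
Inside "citadel wool carp dusk bridge": head "bridge" (specifically "carp dusk bridge"), modifier "citadel wool".
Inside "citadel wool": head "wool", modifier "citadel".
Inside "carp dusk bridge": head "bridge" (specifically "dusk bridge"), modifier "carp".
Inside "dusk bridge": head "bridge", modifier "dusk".
Putting it together: [bench [[citadel wool] [carp [dusk bridge]]]].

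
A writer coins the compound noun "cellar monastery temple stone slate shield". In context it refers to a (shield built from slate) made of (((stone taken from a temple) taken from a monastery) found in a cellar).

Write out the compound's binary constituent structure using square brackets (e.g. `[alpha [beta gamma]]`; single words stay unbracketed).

Overall it is a kind of shield (specifically "slate shield"); the modifier is "cellar monastery temple stone".
"cellar monastery temple stone" → head "stone" (specifically "monastery temple stone"), modifier "cellar".
"monastery temple stone" → head "stone" (specifically "temple stone"), modifier "monastery".
"temple stone" → head "stone", modifier "temple".
"slate shield" → head "shield", modifier "slate".
Assembled: [[cellar [monastery [temple stone]]] [slate shield]].

[[cellar [monastery [temple stone]]] [slate shield]]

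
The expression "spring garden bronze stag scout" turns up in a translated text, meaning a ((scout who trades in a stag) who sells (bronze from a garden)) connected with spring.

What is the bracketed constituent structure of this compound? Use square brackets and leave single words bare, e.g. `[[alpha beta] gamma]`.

[spring [[garden bronze] [stag scout]]]

At the top level: head "scout" (specifically "garden bronze stag scout"); modifier "spring".
"garden bronze stag scout" → head "scout" (specifically "stag scout"), modifier "garden bronze".
"garden bronze" → head "bronze", modifier "garden".
"stag scout" → head "scout", modifier "stag".
Putting it together: [spring [[garden bronze] [stag scout]]].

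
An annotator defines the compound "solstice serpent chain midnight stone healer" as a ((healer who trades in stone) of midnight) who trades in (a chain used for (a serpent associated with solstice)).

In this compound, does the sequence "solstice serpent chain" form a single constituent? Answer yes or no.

The paraphrase groups the words so that "solstice serpent chain" is one unit: it corresponds to a single parenthesized sub-phrase.
The full structure is [[[solstice serpent] chain] [midnight [stone healer]]], in which [solstice serpent chain] is a constituent.

yes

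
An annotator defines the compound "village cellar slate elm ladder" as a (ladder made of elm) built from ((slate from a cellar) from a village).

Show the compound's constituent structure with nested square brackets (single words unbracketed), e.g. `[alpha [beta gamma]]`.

[[village [cellar slate]] [elm ladder]]

Overall it is a kind of ladder (specifically "elm ladder"); the modifier is "village cellar slate".
Inside "village cellar slate": head "slate" (specifically "cellar slate"), modifier "village".
Inside "cellar slate": head "slate", modifier "cellar".
Inside "elm ladder": head "ladder", modifier "elm".
Assembled: [[village [cellar slate]] [elm ladder]].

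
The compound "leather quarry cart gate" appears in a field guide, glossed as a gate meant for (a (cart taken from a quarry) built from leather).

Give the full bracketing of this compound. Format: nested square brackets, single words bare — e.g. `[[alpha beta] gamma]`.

Overall it is a kind of gate; the modifier is "leather quarry cart".
Inside "leather quarry cart": head "cart" (specifically "quarry cart"), modifier "leather".
Inside "quarry cart": head "cart", modifier "quarry".
So the structure is [[leather [quarry cart]] gate].

[[leather [quarry cart]] gate]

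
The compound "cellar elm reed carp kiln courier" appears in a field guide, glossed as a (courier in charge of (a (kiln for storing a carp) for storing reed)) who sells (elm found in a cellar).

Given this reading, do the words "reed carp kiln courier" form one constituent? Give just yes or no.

yes

The paraphrase groups the words so that "reed carp kiln courier" is one unit: it corresponds to a single parenthesized sub-phrase.
The full structure is [[cellar elm] [[reed [carp kiln]] courier]], in which [reed carp kiln courier] is a constituent.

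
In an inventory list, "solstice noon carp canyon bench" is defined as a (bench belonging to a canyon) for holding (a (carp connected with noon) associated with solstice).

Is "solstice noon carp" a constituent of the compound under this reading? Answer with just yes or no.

yes

The paraphrase groups the words so that "solstice noon carp" is one unit: it corresponds to a single parenthesized sub-phrase.
The full structure is [[solstice [noon carp]] [canyon bench]], in which [solstice noon carp] is a constituent.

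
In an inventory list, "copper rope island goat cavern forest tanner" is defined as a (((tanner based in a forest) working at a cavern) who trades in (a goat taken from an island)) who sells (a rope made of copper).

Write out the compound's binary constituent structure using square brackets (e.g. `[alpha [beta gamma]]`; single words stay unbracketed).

Overall it is a kind of tanner (specifically "island goat cavern forest tanner"); the modifier is "copper rope".
Inside "copper rope": head "rope", modifier "copper".
Inside "island goat cavern forest tanner": head "tanner" (specifically "cavern forest tanner"), modifier "island goat".
Inside "island goat": head "goat", modifier "island".
Inside "cavern forest tanner": head "tanner" (specifically "forest tanner"), modifier "cavern".
Inside "forest tanner": head "tanner", modifier "forest".
So the structure is [[copper rope] [[island goat] [cavern [forest tanner]]]].

[[copper rope] [[island goat] [cavern [forest tanner]]]]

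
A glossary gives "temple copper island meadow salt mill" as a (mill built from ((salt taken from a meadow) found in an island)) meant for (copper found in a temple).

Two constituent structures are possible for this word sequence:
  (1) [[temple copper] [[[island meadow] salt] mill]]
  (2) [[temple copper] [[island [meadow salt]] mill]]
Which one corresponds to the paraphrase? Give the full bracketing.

The paraphrase's head is the "mill" part ("island meadow salt mill"); its modifier is "temple copper".
That top-level split, carried through the inner groups, gives [[temple copper] [[island [meadow salt]] mill]].

[[temple copper] [[island [meadow salt]] mill]]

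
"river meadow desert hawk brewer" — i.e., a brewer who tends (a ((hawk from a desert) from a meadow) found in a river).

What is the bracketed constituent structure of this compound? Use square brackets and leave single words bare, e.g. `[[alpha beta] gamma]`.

At the top level: head "brewer"; modifier "river meadow desert hawk".
"river meadow desert hawk" → head "hawk" (specifically "meadow desert hawk"), modifier "river".
"meadow desert hawk" → head "hawk" (specifically "desert hawk"), modifier "meadow".
"desert hawk" → head "hawk", modifier "desert".
Assembled: [[river [meadow [desert hawk]]] brewer].

[[river [meadow [desert hawk]]] brewer]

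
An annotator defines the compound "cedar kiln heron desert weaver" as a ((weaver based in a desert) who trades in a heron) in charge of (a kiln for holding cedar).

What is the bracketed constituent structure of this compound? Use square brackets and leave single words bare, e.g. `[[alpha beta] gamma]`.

[[cedar kiln] [heron [desert weaver]]]

Overall it is a kind of weaver (specifically "heron desert weaver"); the modifier is "cedar kiln".
Within "cedar kiln", the head is "kiln" and the modifier is "cedar".
Within "heron desert weaver", the head is "weaver" (specifically "desert weaver") and the modifier is "heron".
Within "desert weaver", the head is "weaver" and the modifier is "desert".
Assembled: [[cedar kiln] [heron [desert weaver]]].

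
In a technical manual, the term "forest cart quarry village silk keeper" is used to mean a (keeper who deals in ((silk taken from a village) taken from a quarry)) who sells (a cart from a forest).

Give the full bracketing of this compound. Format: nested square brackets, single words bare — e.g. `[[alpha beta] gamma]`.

Overall it is a kind of keeper (specifically "quarry village silk keeper"); the modifier is "forest cart".
Inside "forest cart": head "cart", modifier "forest".
Inside "quarry village silk keeper": head "keeper", modifier "quarry village silk".
Inside "quarry village silk": head "silk" (specifically "village silk"), modifier "quarry".
Inside "village silk": head "silk", modifier "village".
Putting it together: [[forest cart] [[quarry [village silk]] keeper]].

[[forest cart] [[quarry [village silk]] keeper]]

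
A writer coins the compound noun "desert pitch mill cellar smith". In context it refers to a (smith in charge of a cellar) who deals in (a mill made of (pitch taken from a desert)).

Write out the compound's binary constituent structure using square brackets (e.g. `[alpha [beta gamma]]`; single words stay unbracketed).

Overall it is a kind of smith (specifically "cellar smith"); the modifier is "desert pitch mill".
"desert pitch mill" → head "mill", modifier "desert pitch".
"desert pitch" → head "pitch", modifier "desert".
"cellar smith" → head "smith", modifier "cellar".
Putting it together: [[[desert pitch] mill] [cellar smith]].

[[[desert pitch] mill] [cellar smith]]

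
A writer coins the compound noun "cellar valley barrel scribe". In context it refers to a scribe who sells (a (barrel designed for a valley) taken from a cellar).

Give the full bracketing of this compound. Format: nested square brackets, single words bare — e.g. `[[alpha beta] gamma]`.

Whole compound: head "scribe", modifier "cellar valley barrel".
"cellar valley barrel" → head "barrel" (specifically "valley barrel"), modifier "cellar".
"valley barrel" → head "barrel", modifier "valley".
Assembled: [[cellar [valley barrel]] scribe].

[[cellar [valley barrel]] scribe]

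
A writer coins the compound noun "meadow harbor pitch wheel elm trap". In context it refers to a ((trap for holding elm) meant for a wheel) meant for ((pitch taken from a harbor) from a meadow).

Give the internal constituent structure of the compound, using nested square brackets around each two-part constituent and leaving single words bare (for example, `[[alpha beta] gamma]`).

Overall it is a kind of trap (specifically "wheel elm trap"); the modifier is "meadow harbor pitch".
"meadow harbor pitch" → head "pitch" (specifically "harbor pitch"), modifier "meadow".
"harbor pitch" → head "pitch", modifier "harbor".
"wheel elm trap" → head "trap" (specifically "elm trap"), modifier "wheel".
"elm trap" → head "trap", modifier "elm".
So the structure is [[meadow [harbor pitch]] [wheel [elm trap]]].

[[meadow [harbor pitch]] [wheel [elm trap]]]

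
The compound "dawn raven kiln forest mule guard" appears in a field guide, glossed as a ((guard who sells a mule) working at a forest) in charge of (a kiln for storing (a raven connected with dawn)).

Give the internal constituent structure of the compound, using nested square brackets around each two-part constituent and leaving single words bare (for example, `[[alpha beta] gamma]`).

[[[dawn raven] kiln] [forest [mule guard]]]

The outermost head in the paraphrase is "guard" (specifically "forest mule guard"), modified by "dawn raven kiln".
Inside "dawn raven kiln": head "kiln", modifier "dawn raven".
Inside "dawn raven": head "raven", modifier "dawn".
Inside "forest mule guard": head "guard" (specifically "mule guard"), modifier "forest".
Inside "mule guard": head "guard", modifier "mule".
Putting it together: [[[dawn raven] kiln] [forest [mule guard]]].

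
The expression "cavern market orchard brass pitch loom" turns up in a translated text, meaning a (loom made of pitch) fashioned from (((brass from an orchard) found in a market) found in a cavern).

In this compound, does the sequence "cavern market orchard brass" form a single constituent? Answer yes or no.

The paraphrase groups the words so that "cavern market orchard brass" is one unit: it corresponds to a single parenthesized sub-phrase.
The full structure is [[cavern [market [orchard brass]]] [pitch loom]], in which [cavern market orchard brass] is a constituent.

yes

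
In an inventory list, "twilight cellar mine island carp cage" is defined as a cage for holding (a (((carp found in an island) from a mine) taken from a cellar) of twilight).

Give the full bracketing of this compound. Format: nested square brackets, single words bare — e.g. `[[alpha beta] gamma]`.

Whole compound: head "cage", modifier "twilight cellar mine island carp".
Inside "twilight cellar mine island carp": head "carp" (specifically "cellar mine island carp"), modifier "twilight".
Inside "cellar mine island carp": head "carp" (specifically "mine island carp"), modifier "cellar".
Inside "mine island carp": head "carp" (specifically "island carp"), modifier "mine".
Inside "island carp": head "carp", modifier "island".
So the structure is [[twilight [cellar [mine [island carp]]]] cage].

[[twilight [cellar [mine [island carp]]]] cage]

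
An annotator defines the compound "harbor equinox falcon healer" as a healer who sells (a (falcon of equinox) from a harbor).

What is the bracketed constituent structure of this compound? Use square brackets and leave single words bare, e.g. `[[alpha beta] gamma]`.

Whole compound: head "healer", modifier "harbor equinox falcon".
Inside "harbor equinox falcon": head "falcon" (specifically "equinox falcon"), modifier "harbor".
Inside "equinox falcon": head "falcon", modifier "equinox".
Putting it together: [[harbor [equinox falcon]] healer].

[[harbor [equinox falcon]] healer]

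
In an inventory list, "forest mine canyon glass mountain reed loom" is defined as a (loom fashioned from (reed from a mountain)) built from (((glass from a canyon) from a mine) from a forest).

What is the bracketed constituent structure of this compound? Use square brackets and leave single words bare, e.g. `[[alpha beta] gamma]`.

At the top level: head "loom" (specifically "mountain reed loom"); modifier "forest mine canyon glass".
Inside "forest mine canyon glass": head "glass" (specifically "mine canyon glass"), modifier "forest".
Inside "mine canyon glass": head "glass" (specifically "canyon glass"), modifier "mine".
Inside "canyon glass": head "glass", modifier "canyon".
Inside "mountain reed loom": head "loom", modifier "mountain reed".
Inside "mountain reed": head "reed", modifier "mountain".
So the structure is [[forest [mine [canyon glass]]] [[mountain reed] loom]].

[[forest [mine [canyon glass]]] [[mountain reed] loom]]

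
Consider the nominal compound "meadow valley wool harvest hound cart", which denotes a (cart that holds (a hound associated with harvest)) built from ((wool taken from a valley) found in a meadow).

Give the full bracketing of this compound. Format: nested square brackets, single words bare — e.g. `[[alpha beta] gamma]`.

[[meadow [valley wool]] [[harvest hound] cart]]

At the top level: head "cart" (specifically "harvest hound cart"); modifier "meadow valley wool".
Inside "meadow valley wool": head "wool" (specifically "valley wool"), modifier "meadow".
Inside "valley wool": head "wool", modifier "valley".
Inside "harvest hound cart": head "cart", modifier "harvest hound".
Inside "harvest hound": head "hound", modifier "harvest".
Assembled: [[meadow [valley wool]] [[harvest hound] cart]].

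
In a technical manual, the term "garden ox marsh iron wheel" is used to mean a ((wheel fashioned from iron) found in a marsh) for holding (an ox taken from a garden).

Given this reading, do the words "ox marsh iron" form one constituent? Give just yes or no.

The top-level split is [garden ox] [marsh iron wheel]; the full structure is [[garden ox] [marsh [iron wheel]]].
"ox marsh iron" straddles a constituent boundary, so it is not a single unit.

no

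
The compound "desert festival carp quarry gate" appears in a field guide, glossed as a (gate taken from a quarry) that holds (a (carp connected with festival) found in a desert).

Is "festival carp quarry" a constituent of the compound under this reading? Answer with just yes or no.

no

The top-level split is [desert festival carp] [quarry gate]; the full structure is [[desert [festival carp]] [quarry gate]].
"festival carp quarry" straddles a constituent boundary, so it is not a single unit.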